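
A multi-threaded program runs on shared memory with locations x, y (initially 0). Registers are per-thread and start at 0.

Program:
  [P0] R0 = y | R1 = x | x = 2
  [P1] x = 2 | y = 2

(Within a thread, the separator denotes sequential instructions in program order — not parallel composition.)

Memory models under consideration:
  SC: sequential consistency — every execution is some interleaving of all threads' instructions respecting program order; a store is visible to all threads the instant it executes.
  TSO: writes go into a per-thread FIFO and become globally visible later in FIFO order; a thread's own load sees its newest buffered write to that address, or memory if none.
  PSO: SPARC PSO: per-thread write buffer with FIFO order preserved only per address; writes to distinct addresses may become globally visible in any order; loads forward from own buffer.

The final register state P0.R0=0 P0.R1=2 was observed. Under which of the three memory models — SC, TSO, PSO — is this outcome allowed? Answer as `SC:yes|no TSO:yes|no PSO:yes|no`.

SC:yes TSO:yes PSO:yes

outcome vector order: (P0.R0,P0.R1)
under SC → <0 0> <0 2> <2 2>
under TSO → <0 0> <0 2> <2 2>
under PSO → <0 0> <0 2> <2 0> <2 2>
target <0 2> ∈ {SC,TSO,PSO}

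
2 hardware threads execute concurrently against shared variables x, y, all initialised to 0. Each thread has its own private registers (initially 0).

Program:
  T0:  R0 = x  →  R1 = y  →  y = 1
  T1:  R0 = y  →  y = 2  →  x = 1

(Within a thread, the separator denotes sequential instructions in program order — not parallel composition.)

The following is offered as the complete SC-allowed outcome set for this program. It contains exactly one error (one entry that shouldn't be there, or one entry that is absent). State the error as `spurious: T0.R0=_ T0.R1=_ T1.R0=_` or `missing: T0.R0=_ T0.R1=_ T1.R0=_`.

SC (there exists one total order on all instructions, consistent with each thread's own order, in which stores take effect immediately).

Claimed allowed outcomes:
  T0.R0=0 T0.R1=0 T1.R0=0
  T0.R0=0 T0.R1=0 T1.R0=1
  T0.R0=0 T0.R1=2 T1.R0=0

outcome vector order: (T0.R0,T0.R1,T1.R0)
SC: 4 outcomes — {0/0/0, 0/0/1, 0/2/0, 1/2/0}
SC∖claimed = {1/2/0}

missing: T0.R0=1 T0.R1=2 T1.R0=0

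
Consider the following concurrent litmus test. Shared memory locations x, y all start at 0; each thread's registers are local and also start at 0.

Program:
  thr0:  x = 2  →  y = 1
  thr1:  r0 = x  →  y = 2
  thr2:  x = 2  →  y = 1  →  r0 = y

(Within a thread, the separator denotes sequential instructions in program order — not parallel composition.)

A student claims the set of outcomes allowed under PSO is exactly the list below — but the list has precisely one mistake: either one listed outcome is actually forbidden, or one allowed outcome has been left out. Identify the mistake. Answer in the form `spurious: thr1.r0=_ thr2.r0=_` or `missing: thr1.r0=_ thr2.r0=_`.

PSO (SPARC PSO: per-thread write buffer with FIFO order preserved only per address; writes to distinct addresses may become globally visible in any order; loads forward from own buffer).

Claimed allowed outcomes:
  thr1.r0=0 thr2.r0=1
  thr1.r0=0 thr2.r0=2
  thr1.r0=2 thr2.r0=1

missing: thr1.r0=2 thr2.r0=2

outcome vector order: (thr1.r0,thr2.r0)
under PSO → (0,1); (0,2); (2,1); (2,2)
PSO∖claimed = {(2,2)}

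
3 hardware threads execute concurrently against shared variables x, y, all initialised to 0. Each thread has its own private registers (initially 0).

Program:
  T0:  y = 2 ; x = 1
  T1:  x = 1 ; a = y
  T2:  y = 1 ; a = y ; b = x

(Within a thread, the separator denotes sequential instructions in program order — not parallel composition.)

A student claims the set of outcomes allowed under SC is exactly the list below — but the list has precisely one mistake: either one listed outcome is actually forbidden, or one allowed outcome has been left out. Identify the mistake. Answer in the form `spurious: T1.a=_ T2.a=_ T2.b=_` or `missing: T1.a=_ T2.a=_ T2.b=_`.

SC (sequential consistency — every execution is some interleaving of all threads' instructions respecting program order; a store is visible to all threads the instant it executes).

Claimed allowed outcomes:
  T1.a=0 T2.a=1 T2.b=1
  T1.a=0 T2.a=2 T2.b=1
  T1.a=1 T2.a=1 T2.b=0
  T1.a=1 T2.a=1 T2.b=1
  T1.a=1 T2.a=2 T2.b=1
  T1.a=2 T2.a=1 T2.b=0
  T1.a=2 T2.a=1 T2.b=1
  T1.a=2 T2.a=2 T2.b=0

outcome vector order: (T1.a,T2.a,T2.b)
SC: 9 outcomes — {<0 1 1>; <0 2 1>; <1 1 0>; <1 1 1>; <1 2 1>; <2 1 0>; <2 1 1>; <2 2 0>; <2 2 1>}
SC∖claimed = {<2 2 1>}

missing: T1.a=2 T2.a=2 T2.b=1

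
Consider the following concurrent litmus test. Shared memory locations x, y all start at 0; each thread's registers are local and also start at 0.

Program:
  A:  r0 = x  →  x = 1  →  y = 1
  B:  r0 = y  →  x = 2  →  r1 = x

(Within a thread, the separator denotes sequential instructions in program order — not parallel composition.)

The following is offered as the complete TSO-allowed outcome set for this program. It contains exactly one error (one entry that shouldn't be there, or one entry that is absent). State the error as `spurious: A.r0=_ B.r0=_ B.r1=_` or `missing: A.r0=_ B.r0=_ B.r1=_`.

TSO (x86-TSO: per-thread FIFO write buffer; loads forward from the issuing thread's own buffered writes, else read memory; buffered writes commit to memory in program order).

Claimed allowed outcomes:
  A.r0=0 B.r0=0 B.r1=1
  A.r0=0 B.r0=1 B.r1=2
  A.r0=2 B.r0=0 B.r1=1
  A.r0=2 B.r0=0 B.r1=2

missing: A.r0=0 B.r0=0 B.r1=2

outcome vector order: (A.r0,B.r0,B.r1)
TSO: 5 outcomes — {(0,0,1), (0,0,2), (0,1,2), (2,0,1), (2,0,2)}
TSO∖claimed = {(0,0,2)}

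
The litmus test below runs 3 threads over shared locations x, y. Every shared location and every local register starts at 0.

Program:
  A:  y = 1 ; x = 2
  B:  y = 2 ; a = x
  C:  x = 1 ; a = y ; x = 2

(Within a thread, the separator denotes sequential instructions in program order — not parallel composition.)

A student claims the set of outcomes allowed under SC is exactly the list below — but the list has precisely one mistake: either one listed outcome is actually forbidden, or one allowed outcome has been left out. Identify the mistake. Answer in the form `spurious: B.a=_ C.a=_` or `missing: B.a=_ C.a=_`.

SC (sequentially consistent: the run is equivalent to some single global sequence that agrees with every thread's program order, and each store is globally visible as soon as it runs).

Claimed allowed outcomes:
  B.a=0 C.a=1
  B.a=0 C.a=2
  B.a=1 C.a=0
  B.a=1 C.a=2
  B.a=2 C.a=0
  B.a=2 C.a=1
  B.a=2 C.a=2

missing: B.a=1 C.a=1

outcome vector order: (B.a,C.a)
SC: 8 outcomes — {01, 02, 10, 11, 12, 20, 21, 22}
SC∖claimed = {11}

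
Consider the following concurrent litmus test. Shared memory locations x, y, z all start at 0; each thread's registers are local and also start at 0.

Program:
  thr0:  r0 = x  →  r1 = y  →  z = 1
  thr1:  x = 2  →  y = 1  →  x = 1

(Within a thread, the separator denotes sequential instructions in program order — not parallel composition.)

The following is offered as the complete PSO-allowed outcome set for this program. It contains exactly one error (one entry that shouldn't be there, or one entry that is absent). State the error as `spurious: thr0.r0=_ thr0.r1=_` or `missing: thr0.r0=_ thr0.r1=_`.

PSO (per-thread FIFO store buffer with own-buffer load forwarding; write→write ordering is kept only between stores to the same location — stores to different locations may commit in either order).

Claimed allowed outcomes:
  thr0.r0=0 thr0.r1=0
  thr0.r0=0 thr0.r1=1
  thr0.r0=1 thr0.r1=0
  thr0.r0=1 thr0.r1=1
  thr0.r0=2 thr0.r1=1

missing: thr0.r0=2 thr0.r1=0

outcome vector order: (thr0.r0,thr0.r1)
PSO: 6 outcomes — {(0,0); (0,1); (1,0); (1,1); (2,0); (2,1)}
PSO∖claimed = {(2,0)}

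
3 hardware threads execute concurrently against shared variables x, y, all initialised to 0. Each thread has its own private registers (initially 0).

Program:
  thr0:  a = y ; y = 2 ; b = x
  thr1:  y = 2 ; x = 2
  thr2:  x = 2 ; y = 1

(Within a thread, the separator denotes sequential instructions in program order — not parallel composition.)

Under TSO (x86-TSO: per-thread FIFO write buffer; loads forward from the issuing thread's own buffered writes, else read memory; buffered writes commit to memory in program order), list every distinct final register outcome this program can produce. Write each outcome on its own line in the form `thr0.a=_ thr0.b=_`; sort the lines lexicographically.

thr0.a=0 thr0.b=0
thr0.a=0 thr0.b=2
thr0.a=1 thr0.b=2
thr0.a=2 thr0.b=0
thr0.a=2 thr0.b=2

outcome vector order: (thr0.a,thr0.b)
|TSO outcomes| = 5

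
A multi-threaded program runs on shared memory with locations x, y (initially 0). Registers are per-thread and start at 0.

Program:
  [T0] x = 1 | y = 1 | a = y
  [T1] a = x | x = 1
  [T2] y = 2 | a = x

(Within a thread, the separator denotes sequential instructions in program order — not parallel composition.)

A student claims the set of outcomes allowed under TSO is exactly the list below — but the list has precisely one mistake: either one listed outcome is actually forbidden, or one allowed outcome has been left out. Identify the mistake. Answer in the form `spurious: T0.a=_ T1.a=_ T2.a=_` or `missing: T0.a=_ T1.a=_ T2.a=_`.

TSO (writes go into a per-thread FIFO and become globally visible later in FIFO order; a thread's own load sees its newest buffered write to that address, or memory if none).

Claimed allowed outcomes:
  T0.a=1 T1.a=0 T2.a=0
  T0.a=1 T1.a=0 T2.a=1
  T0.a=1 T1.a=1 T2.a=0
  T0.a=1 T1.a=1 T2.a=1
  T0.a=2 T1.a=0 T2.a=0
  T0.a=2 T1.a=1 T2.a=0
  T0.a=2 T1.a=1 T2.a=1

outcome vector order: (T0.a,T1.a,T2.a)
under TSO → 100, 101, 110, 111, 200, 201, 210, 211
TSO∖claimed = {201}

missing: T0.a=2 T1.a=0 T2.a=1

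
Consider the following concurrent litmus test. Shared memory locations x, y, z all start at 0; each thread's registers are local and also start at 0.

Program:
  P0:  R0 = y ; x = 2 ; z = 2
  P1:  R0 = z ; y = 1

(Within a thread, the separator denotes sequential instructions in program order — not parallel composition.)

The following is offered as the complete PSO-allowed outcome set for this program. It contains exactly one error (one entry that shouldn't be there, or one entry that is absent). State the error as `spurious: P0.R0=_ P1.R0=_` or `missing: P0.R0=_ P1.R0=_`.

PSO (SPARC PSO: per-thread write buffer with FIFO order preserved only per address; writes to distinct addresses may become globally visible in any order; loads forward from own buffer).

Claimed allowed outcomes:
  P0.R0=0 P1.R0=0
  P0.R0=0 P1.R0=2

outcome vector order: (P0.R0,P1.R0)
PSO: 3 outcomes — {00, 02, 10}
PSO∖claimed = {10}

missing: P0.R0=1 P1.R0=0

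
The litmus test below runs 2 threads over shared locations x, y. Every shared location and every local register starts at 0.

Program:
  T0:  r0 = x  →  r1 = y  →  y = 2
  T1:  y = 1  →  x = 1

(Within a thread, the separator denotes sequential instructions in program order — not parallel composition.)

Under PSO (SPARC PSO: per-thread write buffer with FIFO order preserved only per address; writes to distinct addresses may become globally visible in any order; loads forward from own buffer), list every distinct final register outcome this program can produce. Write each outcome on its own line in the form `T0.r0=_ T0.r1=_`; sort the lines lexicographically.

outcome vector order: (T0.r0,T0.r1)
|PSO outcomes| = 4

T0.r0=0 T0.r1=0
T0.r0=0 T0.r1=1
T0.r0=1 T0.r1=0
T0.r0=1 T0.r1=1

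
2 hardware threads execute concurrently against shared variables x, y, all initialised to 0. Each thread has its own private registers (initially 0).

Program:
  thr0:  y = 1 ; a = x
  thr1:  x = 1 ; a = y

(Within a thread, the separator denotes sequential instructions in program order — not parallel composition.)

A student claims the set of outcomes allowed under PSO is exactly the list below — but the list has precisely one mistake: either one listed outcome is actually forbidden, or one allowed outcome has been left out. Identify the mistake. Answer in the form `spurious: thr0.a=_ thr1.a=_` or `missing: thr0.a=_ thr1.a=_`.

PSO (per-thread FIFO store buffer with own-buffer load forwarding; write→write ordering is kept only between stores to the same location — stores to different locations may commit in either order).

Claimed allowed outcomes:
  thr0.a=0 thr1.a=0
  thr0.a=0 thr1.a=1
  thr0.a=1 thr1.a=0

outcome vector order: (thr0.a,thr1.a)
under PSO → 0/0; 0/1; 1/0; 1/1
PSO∖claimed = {1/1}

missing: thr0.a=1 thr1.a=1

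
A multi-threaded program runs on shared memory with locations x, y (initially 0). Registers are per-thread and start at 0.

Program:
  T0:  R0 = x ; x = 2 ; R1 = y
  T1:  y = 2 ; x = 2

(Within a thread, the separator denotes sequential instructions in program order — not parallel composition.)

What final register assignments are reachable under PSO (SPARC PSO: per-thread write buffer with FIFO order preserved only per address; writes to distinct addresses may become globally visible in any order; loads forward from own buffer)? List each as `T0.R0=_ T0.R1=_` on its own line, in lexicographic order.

T0.R0=0 T0.R1=0
T0.R0=0 T0.R1=2
T0.R0=2 T0.R1=0
T0.R0=2 T0.R1=2

outcome vector order: (T0.R0,T0.R1)
|PSO outcomes| = 4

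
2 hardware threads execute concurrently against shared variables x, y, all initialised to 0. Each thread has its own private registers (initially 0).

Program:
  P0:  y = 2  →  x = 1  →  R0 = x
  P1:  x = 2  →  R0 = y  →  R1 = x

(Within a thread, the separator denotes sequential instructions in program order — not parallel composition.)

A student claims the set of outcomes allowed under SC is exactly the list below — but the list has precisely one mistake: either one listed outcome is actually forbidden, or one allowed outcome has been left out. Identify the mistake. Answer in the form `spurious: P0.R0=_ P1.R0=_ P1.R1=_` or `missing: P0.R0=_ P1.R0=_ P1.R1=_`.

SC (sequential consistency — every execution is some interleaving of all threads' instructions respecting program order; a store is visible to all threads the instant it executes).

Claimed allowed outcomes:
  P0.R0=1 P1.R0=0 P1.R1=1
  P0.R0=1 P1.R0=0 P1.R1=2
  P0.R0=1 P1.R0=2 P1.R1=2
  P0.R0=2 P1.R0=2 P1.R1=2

outcome vector order: (P0.R0,P1.R0,P1.R1)
SC: 5 outcomes — {1/0/1, 1/0/2, 1/2/1, 1/2/2, 2/2/2}
SC∖claimed = {1/2/1}

missing: P0.R0=1 P1.R0=2 P1.R1=1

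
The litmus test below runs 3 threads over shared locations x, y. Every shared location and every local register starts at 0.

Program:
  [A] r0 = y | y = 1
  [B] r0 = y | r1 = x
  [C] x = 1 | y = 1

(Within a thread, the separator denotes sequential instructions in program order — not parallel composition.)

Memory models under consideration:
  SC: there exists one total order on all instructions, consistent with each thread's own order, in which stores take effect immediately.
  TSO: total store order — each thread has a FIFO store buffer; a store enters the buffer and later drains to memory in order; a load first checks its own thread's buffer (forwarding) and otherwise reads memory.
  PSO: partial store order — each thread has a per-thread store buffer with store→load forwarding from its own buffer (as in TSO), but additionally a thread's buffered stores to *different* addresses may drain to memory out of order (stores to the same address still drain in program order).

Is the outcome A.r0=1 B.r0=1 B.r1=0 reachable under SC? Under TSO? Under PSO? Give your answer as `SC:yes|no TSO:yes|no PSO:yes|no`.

SC:no TSO:no PSO:yes

outcome vector order: (A.r0,B.r0,B.r1)
[SC] allowed = {000 001 010 011 100 101 111}
[TSO] allowed = {000 001 010 011 100 101 111}
[PSO] allowed = {000 001 010 011 100 101 110 111}
target 110 ∈ {PSO}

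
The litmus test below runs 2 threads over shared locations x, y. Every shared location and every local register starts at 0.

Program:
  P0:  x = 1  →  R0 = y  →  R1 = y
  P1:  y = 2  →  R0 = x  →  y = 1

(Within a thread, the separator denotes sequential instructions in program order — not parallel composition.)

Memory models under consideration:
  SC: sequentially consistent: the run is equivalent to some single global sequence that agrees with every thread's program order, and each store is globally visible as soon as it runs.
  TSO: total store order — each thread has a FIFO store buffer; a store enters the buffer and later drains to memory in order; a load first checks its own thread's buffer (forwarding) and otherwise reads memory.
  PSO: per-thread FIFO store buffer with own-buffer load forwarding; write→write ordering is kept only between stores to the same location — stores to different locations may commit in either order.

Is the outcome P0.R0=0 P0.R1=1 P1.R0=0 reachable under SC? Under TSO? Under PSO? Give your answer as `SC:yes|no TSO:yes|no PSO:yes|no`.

SC:no TSO:yes PSO:yes

outcome vector order: (P0.R0,P0.R1,P1.R0)
under SC → 0/0/1 0/1/1 0/2/1 1/1/0 1/1/1 2/1/0 2/1/1 2/2/0 2/2/1
under TSO → 0/0/0 0/0/1 0/1/0 0/1/1 0/2/0 0/2/1 1/1/0 1/1/1 2/1/0 2/1/1 2/2/0 2/2/1
under PSO → 0/0/0 0/0/1 0/1/0 0/1/1 0/2/0 0/2/1 1/1/0 1/1/1 2/1/0 2/1/1 2/2/0 2/2/1
target 0/1/0 ∈ {TSO,PSO}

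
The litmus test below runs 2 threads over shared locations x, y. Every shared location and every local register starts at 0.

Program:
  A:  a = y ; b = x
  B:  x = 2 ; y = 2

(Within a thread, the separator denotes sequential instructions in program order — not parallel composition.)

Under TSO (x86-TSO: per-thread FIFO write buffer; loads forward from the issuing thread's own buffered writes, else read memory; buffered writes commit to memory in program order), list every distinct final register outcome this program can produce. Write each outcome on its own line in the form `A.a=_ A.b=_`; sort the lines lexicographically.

A.a=0 A.b=0
A.a=0 A.b=2
A.a=2 A.b=2

outcome vector order: (A.a,A.b)
|TSO outcomes| = 3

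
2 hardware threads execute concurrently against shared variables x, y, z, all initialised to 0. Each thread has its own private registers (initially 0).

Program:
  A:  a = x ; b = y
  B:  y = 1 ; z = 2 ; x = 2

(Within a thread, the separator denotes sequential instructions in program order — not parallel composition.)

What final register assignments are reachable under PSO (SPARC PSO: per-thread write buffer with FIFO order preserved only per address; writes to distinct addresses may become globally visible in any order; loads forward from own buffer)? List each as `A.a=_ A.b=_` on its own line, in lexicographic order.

A.a=0 A.b=0
A.a=0 A.b=1
A.a=2 A.b=0
A.a=2 A.b=1

outcome vector order: (A.a,A.b)
|PSO outcomes| = 4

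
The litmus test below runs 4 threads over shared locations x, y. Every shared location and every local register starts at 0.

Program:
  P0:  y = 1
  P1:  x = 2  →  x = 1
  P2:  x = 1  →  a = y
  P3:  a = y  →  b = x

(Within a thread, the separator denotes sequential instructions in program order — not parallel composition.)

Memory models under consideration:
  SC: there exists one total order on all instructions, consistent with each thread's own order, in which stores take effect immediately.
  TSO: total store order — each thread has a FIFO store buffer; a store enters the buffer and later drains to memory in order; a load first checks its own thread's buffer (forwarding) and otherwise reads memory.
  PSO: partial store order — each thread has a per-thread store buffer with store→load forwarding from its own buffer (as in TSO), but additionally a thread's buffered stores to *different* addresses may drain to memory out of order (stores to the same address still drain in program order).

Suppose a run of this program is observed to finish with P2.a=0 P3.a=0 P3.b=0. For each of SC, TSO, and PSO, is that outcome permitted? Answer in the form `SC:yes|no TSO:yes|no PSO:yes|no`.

SC:yes TSO:yes PSO:yes

outcome vector order: (P2.a,P3.a,P3.b)
SC (11): 0/0/0 0/0/1 0/0/2 0/1/1 0/1/2 1/0/0 1/0/1 1/0/2 1/1/0 1/1/1 1/1/2
TSO (12): 0/0/0 0/0/1 0/0/2 0/1/0 0/1/1 0/1/2 1/0/0 1/0/1 1/0/2 1/1/0 1/1/1 1/1/2
PSO (12): 0/0/0 0/0/1 0/0/2 0/1/0 0/1/1 0/1/2 1/0/0 1/0/1 1/0/2 1/1/0 1/1/1 1/1/2
target 0/0/0 ∈ {SC,TSO,PSO}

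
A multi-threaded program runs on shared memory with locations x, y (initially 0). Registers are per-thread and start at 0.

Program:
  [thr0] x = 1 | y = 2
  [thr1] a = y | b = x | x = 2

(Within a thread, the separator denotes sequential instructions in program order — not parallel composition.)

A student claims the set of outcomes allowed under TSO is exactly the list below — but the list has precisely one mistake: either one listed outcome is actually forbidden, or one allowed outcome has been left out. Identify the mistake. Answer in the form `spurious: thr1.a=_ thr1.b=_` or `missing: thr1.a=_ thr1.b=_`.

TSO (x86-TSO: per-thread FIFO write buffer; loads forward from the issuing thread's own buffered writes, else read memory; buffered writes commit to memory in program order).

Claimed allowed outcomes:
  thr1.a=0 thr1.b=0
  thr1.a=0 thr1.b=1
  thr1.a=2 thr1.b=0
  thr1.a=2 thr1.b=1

outcome vector order: (thr1.a,thr1.b)
TSO: 3 outcomes — {0/0 0/1 2/1}
claimed∖TSO = {2/0}

spurious: thr1.a=2 thr1.b=0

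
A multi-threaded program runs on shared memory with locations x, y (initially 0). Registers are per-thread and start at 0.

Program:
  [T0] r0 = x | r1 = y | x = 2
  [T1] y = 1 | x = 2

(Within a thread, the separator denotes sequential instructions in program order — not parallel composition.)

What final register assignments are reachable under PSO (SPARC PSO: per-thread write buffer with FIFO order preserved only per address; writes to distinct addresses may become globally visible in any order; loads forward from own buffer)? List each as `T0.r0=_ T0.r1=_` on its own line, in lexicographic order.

T0.r0=0 T0.r1=0
T0.r0=0 T0.r1=1
T0.r0=2 T0.r1=0
T0.r0=2 T0.r1=1

outcome vector order: (T0.r0,T0.r1)
|PSO outcomes| = 4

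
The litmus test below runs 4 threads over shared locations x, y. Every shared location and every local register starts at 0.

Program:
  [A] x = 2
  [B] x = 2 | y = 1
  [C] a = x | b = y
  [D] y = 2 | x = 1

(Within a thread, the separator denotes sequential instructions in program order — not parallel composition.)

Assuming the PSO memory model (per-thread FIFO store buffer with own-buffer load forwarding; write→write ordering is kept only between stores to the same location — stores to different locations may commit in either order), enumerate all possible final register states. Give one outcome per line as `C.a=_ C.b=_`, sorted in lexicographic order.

outcome vector order: (C.a,C.b)
|PSO outcomes| = 9

C.a=0 C.b=0
C.a=0 C.b=1
C.a=0 C.b=2
C.a=1 C.b=0
C.a=1 C.b=1
C.a=1 C.b=2
C.a=2 C.b=0
C.a=2 C.b=1
C.a=2 C.b=2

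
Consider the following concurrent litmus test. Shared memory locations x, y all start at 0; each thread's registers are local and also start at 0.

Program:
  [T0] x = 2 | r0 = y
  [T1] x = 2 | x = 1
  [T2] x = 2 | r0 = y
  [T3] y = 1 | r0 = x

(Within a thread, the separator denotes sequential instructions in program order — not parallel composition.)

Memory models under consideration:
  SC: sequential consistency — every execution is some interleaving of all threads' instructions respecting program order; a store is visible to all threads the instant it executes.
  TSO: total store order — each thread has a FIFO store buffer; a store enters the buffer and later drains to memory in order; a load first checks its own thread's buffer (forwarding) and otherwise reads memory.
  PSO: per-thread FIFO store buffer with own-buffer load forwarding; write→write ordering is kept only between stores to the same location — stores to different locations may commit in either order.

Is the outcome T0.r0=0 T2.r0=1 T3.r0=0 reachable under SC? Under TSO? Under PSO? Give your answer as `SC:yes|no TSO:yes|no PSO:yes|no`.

outcome vector order: (T0.r0,T2.r0,T3.r0)
SC (9): 0/0/1 0/0/2 0/1/1 0/1/2 1/0/1 1/0/2 1/1/0 1/1/1 1/1/2
TSO (12): 0/0/0 0/0/1 0/0/2 0/1/0 0/1/1 0/1/2 1/0/0 1/0/1 1/0/2 1/1/0 1/1/1 1/1/2
PSO (12): 0/0/0 0/0/1 0/0/2 0/1/0 0/1/1 0/1/2 1/0/0 1/0/1 1/0/2 1/1/0 1/1/1 1/1/2
target 0/1/0 ∈ {TSO,PSO}

SC:no TSO:yes PSO:yes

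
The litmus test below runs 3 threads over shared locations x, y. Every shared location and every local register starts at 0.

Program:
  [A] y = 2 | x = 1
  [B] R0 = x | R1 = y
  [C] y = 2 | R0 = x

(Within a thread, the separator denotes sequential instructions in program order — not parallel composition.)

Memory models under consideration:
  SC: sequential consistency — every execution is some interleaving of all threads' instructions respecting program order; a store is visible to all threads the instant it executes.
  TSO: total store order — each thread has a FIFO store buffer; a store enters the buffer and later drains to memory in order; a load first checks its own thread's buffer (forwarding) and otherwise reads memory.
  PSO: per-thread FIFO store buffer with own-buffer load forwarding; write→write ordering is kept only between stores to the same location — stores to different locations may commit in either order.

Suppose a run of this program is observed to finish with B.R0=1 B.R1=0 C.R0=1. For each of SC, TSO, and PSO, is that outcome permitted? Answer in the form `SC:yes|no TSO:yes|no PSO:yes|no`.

outcome vector order: (B.R0,B.R1,C.R0)
SC (6): <0 0 0>, <0 0 1>, <0 2 0>, <0 2 1>, <1 2 0>, <1 2 1>
TSO (6): <0 0 0>, <0 0 1>, <0 2 0>, <0 2 1>, <1 2 0>, <1 2 1>
PSO (8): <0 0 0>, <0 0 1>, <0 2 0>, <0 2 1>, <1 0 0>, <1 0 1>, <1 2 0>, <1 2 1>
target <1 0 1> ∈ {PSO}

SC:no TSO:no PSO:yes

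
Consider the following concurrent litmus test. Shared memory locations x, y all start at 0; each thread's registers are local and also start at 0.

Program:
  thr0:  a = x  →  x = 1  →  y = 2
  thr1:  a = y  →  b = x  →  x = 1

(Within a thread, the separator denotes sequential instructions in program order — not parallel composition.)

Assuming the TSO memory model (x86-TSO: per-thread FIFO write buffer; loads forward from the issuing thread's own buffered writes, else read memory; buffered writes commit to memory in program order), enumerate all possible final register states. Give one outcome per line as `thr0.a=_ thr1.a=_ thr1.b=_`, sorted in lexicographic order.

thr0.a=0 thr1.a=0 thr1.b=0
thr0.a=0 thr1.a=0 thr1.b=1
thr0.a=0 thr1.a=2 thr1.b=1
thr0.a=1 thr1.a=0 thr1.b=0

outcome vector order: (thr0.a,thr1.a,thr1.b)
|TSO outcomes| = 4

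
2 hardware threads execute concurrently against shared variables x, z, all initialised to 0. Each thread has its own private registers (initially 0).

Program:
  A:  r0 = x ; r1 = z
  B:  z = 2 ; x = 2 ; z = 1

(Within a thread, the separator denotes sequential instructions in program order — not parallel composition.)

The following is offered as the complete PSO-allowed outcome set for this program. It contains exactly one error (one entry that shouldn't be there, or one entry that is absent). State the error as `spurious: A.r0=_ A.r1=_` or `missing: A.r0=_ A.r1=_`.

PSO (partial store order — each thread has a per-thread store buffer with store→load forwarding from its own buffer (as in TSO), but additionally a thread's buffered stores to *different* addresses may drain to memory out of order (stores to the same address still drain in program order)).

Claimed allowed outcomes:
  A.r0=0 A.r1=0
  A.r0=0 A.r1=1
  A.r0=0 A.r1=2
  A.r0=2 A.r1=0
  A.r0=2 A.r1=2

missing: A.r0=2 A.r1=1

outcome vector order: (A.r0,A.r1)
[PSO] allowed = {0/0; 0/1; 0/2; 2/0; 2/1; 2/2}
PSO∖claimed = {2/1}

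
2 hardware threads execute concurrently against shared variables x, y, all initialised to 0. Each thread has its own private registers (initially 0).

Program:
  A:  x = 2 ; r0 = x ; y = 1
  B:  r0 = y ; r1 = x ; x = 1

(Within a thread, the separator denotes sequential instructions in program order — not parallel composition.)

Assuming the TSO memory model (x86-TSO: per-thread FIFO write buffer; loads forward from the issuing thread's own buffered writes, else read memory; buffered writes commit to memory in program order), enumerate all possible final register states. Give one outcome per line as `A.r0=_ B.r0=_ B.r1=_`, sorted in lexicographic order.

A.r0=1 B.r0=0 B.r1=0
A.r0=1 B.r0=0 B.r1=2
A.r0=2 B.r0=0 B.r1=0
A.r0=2 B.r0=0 B.r1=2
A.r0=2 B.r0=1 B.r1=2

outcome vector order: (A.r0,B.r0,B.r1)
|TSO outcomes| = 5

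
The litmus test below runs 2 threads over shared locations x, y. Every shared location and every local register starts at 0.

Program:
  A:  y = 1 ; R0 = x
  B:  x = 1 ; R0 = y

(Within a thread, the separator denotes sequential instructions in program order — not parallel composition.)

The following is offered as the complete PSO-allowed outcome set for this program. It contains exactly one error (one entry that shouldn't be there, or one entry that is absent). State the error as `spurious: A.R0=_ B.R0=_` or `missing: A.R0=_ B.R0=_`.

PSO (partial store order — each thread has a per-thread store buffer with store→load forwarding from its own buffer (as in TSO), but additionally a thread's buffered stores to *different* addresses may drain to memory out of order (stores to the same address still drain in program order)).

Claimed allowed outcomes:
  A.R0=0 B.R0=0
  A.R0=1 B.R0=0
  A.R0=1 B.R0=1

outcome vector order: (A.R0,B.R0)
PSO (4): 0/0, 0/1, 1/0, 1/1
PSO∖claimed = {0/1}

missing: A.R0=0 B.R0=1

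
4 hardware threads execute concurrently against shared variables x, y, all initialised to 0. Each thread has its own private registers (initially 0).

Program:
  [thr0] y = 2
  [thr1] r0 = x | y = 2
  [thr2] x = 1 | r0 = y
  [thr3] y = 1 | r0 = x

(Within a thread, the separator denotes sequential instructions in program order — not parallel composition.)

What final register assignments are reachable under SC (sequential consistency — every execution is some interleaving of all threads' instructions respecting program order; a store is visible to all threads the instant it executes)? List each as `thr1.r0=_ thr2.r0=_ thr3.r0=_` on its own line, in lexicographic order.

thr1.r0=0 thr2.r0=0 thr3.r0=1
thr1.r0=0 thr2.r0=1 thr3.r0=0
thr1.r0=0 thr2.r0=1 thr3.r0=1
thr1.r0=0 thr2.r0=2 thr3.r0=0
thr1.r0=0 thr2.r0=2 thr3.r0=1
thr1.r0=1 thr2.r0=0 thr3.r0=1
thr1.r0=1 thr2.r0=1 thr3.r0=0
thr1.r0=1 thr2.r0=1 thr3.r0=1
thr1.r0=1 thr2.r0=2 thr3.r0=0
thr1.r0=1 thr2.r0=2 thr3.r0=1

outcome vector order: (thr1.r0,thr2.r0,thr3.r0)
|SC outcomes| = 10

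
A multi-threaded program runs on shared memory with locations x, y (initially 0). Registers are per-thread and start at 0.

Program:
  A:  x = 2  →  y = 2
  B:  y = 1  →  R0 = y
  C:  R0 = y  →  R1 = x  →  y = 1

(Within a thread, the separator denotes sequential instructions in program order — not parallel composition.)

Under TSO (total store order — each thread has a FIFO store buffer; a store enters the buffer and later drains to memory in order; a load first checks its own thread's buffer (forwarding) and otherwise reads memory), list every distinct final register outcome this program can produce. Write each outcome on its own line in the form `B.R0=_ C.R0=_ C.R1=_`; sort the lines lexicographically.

B.R0=1 C.R0=0 C.R1=0
B.R0=1 C.R0=0 C.R1=2
B.R0=1 C.R0=1 C.R1=0
B.R0=1 C.R0=1 C.R1=2
B.R0=1 C.R0=2 C.R1=2
B.R0=2 C.R0=0 C.R1=0
B.R0=2 C.R0=0 C.R1=2
B.R0=2 C.R0=1 C.R1=0
B.R0=2 C.R0=1 C.R1=2
B.R0=2 C.R0=2 C.R1=2

outcome vector order: (B.R0,C.R0,C.R1)
|TSO outcomes| = 10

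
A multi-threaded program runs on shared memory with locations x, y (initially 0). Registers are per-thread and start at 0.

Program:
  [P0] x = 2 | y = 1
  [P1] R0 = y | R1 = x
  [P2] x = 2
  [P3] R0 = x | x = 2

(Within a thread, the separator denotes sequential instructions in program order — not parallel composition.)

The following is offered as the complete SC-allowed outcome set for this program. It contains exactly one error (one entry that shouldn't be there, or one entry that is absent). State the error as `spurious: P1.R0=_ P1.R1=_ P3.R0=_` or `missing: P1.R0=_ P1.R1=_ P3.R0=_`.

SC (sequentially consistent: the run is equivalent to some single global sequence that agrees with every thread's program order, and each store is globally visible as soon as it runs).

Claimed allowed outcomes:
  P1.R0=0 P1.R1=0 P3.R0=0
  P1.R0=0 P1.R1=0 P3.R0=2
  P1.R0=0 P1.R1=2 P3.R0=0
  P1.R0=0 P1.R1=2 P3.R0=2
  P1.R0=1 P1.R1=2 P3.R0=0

missing: P1.R0=1 P1.R1=2 P3.R0=2

outcome vector order: (P1.R0,P1.R1,P3.R0)
SC: 6 outcomes — {<0 0 0>, <0 0 2>, <0 2 0>, <0 2 2>, <1 2 0>, <1 2 2>}
SC∖claimed = {<1 2 2>}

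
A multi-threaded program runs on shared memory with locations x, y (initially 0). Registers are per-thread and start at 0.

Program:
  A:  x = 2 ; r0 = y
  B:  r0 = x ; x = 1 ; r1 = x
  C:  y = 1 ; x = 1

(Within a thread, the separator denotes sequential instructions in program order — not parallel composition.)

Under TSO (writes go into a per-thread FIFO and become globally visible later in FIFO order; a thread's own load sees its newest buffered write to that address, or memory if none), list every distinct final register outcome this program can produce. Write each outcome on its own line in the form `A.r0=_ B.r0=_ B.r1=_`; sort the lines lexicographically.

A.r0=0 B.r0=0 B.r1=1
A.r0=0 B.r0=0 B.r1=2
A.r0=0 B.r0=1 B.r1=1
A.r0=0 B.r0=1 B.r1=2
A.r0=0 B.r0=2 B.r1=1
A.r0=1 B.r0=0 B.r1=1
A.r0=1 B.r0=0 B.r1=2
A.r0=1 B.r0=1 B.r1=1
A.r0=1 B.r0=1 B.r1=2
A.r0=1 B.r0=2 B.r1=1

outcome vector order: (A.r0,B.r0,B.r1)
|TSO outcomes| = 10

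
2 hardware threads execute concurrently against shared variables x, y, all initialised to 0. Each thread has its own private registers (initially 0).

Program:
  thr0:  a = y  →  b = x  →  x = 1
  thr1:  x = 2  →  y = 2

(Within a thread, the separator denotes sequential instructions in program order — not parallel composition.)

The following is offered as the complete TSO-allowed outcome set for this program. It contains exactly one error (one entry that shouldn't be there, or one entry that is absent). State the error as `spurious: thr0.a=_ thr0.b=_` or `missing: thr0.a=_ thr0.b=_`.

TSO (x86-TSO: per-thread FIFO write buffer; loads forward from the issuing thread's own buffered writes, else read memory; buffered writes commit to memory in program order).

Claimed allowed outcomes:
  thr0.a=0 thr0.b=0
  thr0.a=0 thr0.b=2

missing: thr0.a=2 thr0.b=2

outcome vector order: (thr0.a,thr0.b)
under TSO → 00, 02, 22
TSO∖claimed = {22}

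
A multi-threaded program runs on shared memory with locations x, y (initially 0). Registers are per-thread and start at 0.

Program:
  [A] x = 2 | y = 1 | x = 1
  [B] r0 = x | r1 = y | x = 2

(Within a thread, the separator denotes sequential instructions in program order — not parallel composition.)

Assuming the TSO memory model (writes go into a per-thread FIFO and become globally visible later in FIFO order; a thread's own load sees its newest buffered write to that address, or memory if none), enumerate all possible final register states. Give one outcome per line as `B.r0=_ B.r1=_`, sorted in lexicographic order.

outcome vector order: (B.r0,B.r1)
|TSO outcomes| = 5

B.r0=0 B.r1=0
B.r0=0 B.r1=1
B.r0=1 B.r1=1
B.r0=2 B.r1=0
B.r0=2 B.r1=1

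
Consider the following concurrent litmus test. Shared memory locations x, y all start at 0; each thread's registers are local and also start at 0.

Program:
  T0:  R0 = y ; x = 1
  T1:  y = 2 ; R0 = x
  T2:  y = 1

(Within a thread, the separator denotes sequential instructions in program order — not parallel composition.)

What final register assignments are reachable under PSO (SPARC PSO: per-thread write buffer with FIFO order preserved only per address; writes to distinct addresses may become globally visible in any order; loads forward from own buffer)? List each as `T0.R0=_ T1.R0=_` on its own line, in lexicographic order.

outcome vector order: (T0.R0,T1.R0)
|PSO outcomes| = 6

T0.R0=0 T1.R0=0
T0.R0=0 T1.R0=1
T0.R0=1 T1.R0=0
T0.R0=1 T1.R0=1
T0.R0=2 T1.R0=0
T0.R0=2 T1.R0=1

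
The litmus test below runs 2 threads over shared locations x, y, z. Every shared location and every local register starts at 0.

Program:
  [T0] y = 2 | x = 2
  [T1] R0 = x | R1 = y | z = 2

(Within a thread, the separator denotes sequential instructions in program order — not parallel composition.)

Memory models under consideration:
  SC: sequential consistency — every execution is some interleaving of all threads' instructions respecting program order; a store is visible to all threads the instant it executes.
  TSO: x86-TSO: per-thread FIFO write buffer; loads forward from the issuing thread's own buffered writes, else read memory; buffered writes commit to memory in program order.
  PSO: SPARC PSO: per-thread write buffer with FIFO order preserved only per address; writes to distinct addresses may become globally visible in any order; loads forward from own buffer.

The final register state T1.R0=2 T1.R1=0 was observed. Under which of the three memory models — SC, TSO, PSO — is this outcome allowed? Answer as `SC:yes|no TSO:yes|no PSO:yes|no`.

outcome vector order: (T1.R0,T1.R1)
[SC] allowed = {00, 02, 22}
[TSO] allowed = {00, 02, 22}
[PSO] allowed = {00, 02, 20, 22}
target 20 ∈ {PSO}

SC:no TSO:no PSO:yes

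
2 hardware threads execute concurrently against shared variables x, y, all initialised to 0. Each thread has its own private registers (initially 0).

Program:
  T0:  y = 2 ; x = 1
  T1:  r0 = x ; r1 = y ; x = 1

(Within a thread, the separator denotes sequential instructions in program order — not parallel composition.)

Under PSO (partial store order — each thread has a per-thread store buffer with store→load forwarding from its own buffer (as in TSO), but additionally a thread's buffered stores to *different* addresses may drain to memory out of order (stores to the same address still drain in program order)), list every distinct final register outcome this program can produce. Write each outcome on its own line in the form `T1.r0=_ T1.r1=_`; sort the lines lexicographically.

T1.r0=0 T1.r1=0
T1.r0=0 T1.r1=2
T1.r0=1 T1.r1=0
T1.r0=1 T1.r1=2

outcome vector order: (T1.r0,T1.r1)
|PSO outcomes| = 4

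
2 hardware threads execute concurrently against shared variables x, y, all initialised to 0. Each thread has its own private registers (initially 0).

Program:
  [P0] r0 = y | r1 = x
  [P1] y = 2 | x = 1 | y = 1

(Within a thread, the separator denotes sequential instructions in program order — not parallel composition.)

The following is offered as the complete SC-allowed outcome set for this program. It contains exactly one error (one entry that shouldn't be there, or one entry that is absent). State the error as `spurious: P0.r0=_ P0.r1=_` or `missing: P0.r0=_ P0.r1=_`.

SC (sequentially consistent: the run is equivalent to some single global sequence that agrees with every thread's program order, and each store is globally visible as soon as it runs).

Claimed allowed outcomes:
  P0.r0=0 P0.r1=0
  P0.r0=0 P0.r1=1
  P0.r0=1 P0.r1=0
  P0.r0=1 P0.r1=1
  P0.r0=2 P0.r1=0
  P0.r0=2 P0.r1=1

spurious: P0.r0=1 P0.r1=0

outcome vector order: (P0.r0,P0.r1)
[SC] allowed = {00, 01, 11, 20, 21}
claimed∖SC = {10}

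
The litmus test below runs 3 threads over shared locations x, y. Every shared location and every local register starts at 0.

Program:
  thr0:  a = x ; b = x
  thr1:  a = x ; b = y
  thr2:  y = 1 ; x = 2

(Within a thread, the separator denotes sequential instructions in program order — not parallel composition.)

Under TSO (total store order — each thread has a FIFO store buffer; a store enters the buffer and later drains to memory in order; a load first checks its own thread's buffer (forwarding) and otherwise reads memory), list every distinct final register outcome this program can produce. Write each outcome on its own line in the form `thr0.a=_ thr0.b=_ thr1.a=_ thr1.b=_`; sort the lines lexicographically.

thr0.a=0 thr0.b=0 thr1.a=0 thr1.b=0
thr0.a=0 thr0.b=0 thr1.a=0 thr1.b=1
thr0.a=0 thr0.b=0 thr1.a=2 thr1.b=1
thr0.a=0 thr0.b=2 thr1.a=0 thr1.b=0
thr0.a=0 thr0.b=2 thr1.a=0 thr1.b=1
thr0.a=0 thr0.b=2 thr1.a=2 thr1.b=1
thr0.a=2 thr0.b=2 thr1.a=0 thr1.b=0
thr0.a=2 thr0.b=2 thr1.a=0 thr1.b=1
thr0.a=2 thr0.b=2 thr1.a=2 thr1.b=1

outcome vector order: (thr0.a,thr0.b,thr1.a,thr1.b)
|TSO outcomes| = 9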